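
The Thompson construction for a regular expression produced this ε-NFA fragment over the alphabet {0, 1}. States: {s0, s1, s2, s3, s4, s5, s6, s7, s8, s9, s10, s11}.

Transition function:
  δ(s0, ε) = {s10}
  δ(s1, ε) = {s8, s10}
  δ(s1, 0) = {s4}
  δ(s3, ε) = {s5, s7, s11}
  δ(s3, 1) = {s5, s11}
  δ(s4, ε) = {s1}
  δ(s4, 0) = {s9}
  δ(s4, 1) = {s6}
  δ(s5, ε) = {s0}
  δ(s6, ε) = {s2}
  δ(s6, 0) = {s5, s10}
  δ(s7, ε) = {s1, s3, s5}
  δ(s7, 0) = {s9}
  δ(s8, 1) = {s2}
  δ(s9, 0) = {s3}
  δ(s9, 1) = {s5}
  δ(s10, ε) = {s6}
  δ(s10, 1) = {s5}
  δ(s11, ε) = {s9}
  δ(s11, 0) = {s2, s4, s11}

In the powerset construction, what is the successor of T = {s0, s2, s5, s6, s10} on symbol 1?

s10 on 1 → {s5}.
No 1-transition from s0, s2, s5, s6.
Union after reading 1: {s5}.
Now take the ε-closure:
From s5 via ε: add s0.
From s0 via ε: add s10.
From s10 via ε: add s6.
From s6 via ε: add s2.
No new states can be added; the closed set is {s0, s2, s5, s6, s10}.

{s0, s2, s5, s6, s10}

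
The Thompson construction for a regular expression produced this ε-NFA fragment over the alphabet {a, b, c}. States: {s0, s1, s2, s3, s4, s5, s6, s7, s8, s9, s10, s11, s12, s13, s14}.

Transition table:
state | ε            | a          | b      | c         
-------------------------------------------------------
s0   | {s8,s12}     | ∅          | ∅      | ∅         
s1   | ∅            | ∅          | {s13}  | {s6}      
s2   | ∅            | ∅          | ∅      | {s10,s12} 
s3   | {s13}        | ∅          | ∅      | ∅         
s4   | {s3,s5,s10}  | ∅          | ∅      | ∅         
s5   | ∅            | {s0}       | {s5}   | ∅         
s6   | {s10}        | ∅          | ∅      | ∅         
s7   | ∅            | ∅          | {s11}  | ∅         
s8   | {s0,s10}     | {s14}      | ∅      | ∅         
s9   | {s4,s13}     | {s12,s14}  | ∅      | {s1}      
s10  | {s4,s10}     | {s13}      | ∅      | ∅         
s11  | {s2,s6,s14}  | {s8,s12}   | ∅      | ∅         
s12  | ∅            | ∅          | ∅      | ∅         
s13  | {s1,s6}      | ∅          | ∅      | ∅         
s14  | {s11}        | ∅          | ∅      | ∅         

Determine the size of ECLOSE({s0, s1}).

Start with {s0, s1}.
From s0 via ε: add s8, s12.
From s8 via ε: add s10.
From s10 via ε: add s4.
From s4 via ε: add s3, s5.
From s3 via ε: add s13.
From s13 via ε: add s6.
ε-closure = {s0, s1, s3, s4, s5, s6, s8, s10, s12, s13}, which has 10 states.

10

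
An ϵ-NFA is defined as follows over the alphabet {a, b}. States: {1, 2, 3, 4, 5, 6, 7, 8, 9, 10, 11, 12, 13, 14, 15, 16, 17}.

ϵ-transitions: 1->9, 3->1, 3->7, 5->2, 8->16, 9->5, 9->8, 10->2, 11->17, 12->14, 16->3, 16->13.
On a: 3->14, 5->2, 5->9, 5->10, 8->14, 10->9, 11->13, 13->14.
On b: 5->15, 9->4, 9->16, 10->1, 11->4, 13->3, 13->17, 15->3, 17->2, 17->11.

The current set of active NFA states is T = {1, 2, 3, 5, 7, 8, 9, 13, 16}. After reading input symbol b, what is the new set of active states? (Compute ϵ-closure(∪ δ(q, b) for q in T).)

{1, 2, 3, 4, 5, 7, 8, 9, 13, 15, 16, 17}

5 on b → {15}.
9 on b → {4, 16}.
13 on b → {3, 17}.
No b-transition from 1, 2, 3, 7, 8, 16.
Union after reading b: {3, 4, 15, 16, 17}.
Now take the ϵ-closure:
From 3 via ϵ: add 1, 7.
From 16 via ϵ: add 13.
From 1 via ϵ: add 9.
From 9 via ϵ: add 5, 8.
From 5 via ϵ: add 2.
No new states can be added; the closed set is {1, 2, 3, 4, 5, 7, 8, 9, 13, 15, 16, 17}.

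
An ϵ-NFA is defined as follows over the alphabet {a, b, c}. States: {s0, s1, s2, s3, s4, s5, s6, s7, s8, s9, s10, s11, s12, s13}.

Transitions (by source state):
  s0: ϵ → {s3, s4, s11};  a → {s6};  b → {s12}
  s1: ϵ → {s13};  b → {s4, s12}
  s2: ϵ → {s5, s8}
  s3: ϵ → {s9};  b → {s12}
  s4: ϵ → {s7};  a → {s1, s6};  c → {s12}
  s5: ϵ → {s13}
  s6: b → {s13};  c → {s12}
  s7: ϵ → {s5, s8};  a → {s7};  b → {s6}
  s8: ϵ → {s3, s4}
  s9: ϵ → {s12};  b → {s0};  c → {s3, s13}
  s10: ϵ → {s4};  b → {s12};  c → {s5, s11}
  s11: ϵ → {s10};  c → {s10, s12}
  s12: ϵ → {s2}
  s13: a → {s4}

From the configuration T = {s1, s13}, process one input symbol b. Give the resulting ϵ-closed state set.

s1 on b → {s4, s12}.
No b-transition from s13.
Union after reading b: {s4, s12}.
Now take the ϵ-closure:
From s4 via ϵ: add s7.
From s12 via ϵ: add s2.
From s2 via ϵ: add s5, s8.
From s5 via ϵ: add s13.
From s8 via ϵ: add s3.
From s3 via ϵ: add s9.
No new states can be added; the closed set is {s2, s3, s4, s5, s7, s8, s9, s12, s13}.

{s2, s3, s4, s5, s7, s8, s9, s12, s13}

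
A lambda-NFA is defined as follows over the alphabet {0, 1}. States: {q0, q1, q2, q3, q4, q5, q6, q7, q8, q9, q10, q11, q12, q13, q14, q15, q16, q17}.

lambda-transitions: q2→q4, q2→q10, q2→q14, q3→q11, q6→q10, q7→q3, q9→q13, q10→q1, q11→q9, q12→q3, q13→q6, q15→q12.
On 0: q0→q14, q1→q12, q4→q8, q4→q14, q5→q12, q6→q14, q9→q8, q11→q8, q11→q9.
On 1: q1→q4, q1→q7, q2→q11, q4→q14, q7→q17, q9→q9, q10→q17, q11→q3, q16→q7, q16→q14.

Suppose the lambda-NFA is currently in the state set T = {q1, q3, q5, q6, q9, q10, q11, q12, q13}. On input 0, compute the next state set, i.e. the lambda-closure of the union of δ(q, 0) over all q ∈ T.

q1 on 0 → {q12}.
q5 on 0 → {q12}.
q6 on 0 → {q14}.
q9 on 0 → {q8}.
q11 on 0 → {q8, q9}.
No 0-transition from q3, q10, q12, q13.
Union after reading 0: {q8, q9, q12, q14}.
Now take the lambda-closure:
From q9 via lambda: add q13.
From q12 via lambda: add q3.
From q3 via lambda: add q11.
From q13 via lambda: add q6.
From q6 via lambda: add q10.
From q10 via lambda: add q1.
No new states can be added; the closed set is {q1, q3, q6, q8, q9, q10, q11, q12, q13, q14}.

{q1, q3, q6, q8, q9, q10, q11, q12, q13, q14}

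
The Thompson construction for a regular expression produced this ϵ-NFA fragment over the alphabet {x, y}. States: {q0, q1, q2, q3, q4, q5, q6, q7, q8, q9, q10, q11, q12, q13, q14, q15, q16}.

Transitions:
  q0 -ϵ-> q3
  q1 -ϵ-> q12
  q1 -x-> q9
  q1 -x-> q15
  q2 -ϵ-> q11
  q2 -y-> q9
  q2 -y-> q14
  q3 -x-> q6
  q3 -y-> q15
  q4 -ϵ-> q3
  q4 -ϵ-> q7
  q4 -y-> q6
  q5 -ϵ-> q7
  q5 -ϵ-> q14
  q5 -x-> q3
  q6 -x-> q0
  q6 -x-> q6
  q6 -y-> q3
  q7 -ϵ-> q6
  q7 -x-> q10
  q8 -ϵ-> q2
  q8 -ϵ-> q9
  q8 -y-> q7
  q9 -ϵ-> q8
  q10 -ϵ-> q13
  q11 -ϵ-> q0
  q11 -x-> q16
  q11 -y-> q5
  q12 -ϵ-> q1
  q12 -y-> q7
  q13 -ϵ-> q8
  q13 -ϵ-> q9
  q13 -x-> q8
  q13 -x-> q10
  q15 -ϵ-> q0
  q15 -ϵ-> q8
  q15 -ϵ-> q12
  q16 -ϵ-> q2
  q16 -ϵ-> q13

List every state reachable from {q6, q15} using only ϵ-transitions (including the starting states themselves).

Start with {q6, q15}.
From q15 via ϵ: add q0, q8, q12.
From q0 via ϵ: add q3.
From q8 via ϵ: add q2, q9.
From q12 via ϵ: add q1.
From q2 via ϵ: add q11.
No new states can be added; the closed set is {q0, q1, q2, q3, q6, q8, q9, q11, q12, q15}.

{q0, q1, q2, q3, q6, q8, q9, q11, q12, q15}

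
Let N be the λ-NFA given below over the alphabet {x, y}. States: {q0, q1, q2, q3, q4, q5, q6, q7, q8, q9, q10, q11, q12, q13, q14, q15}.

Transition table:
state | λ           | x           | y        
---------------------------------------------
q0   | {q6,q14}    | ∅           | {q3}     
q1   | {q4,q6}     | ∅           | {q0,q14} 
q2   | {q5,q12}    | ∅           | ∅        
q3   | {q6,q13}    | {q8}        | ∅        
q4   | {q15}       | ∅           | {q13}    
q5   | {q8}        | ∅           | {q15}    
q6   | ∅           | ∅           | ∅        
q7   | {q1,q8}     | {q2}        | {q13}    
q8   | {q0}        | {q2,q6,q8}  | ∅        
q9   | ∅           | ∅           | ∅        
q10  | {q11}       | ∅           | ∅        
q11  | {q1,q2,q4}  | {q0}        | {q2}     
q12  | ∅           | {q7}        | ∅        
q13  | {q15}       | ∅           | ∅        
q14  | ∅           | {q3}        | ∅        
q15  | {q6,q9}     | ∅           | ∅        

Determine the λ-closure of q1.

Start with {q1}.
From q1 via λ: add q4, q6.
From q4 via λ: add q15.
From q15 via λ: add q9.
No new states can be added; the closed set is {q1, q4, q6, q9, q15}.

{q1, q4, q6, q9, q15}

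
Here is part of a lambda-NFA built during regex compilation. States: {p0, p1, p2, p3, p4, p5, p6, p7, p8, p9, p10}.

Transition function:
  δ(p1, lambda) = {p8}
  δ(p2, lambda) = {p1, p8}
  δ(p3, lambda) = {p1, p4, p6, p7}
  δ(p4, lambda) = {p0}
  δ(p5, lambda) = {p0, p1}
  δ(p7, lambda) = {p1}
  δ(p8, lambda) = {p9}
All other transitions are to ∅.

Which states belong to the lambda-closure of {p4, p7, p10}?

Start with {p4, p7, p10}.
From p4 via lambda: add p0.
From p7 via lambda: add p1.
From p1 via lambda: add p8.
From p8 via lambda: add p9.
No new states can be added; the closed set is {p0, p1, p4, p7, p8, p9, p10}.

{p0, p1, p4, p7, p8, p9, p10}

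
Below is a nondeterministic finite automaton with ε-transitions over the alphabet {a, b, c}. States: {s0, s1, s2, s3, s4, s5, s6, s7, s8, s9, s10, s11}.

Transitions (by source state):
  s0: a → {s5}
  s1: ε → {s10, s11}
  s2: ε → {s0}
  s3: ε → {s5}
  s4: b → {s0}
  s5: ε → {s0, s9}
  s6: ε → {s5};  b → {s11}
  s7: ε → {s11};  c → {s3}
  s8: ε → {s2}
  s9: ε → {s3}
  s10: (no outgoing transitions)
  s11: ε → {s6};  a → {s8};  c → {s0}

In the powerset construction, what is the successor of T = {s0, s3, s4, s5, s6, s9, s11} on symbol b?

s4 on b → {s0}.
s6 on b → {s11}.
No b-transition from s0, s3, s5, s9, s11.
Union after reading b: {s0, s11}.
Now take the ε-closure:
From s11 via ε: add s6.
From s6 via ε: add s5.
From s5 via ε: add s9.
From s9 via ε: add s3.
No new states can be added; the closed set is {s0, s3, s5, s6, s9, s11}.

{s0, s3, s5, s6, s9, s11}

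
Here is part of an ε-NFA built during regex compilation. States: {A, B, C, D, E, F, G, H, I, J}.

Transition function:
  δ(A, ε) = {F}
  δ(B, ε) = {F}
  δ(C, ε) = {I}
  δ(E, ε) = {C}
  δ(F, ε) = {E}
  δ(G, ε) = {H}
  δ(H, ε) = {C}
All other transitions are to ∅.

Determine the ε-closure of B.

{B, C, E, F, I}

Start with {B}.
From B via ε: add F.
From F via ε: add E.
From E via ε: add C.
From C via ε: add I.
No new states can be added; the closed set is {B, C, E, F, I}.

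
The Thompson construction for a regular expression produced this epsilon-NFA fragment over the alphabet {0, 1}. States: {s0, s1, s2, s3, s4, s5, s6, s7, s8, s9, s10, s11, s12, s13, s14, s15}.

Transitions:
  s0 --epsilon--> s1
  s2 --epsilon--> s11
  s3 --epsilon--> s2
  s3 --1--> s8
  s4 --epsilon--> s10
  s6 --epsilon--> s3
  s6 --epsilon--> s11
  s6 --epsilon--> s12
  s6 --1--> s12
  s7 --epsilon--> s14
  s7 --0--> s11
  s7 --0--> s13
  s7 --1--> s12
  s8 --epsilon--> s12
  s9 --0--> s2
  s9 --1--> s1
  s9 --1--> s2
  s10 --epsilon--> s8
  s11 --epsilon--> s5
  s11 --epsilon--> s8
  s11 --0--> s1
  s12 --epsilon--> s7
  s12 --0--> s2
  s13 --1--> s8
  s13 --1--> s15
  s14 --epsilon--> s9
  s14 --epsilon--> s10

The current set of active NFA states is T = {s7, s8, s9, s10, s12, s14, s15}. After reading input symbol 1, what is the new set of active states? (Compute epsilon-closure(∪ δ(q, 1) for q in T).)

s7 on 1 → {s12}.
s9 on 1 → {s1, s2}.
No 1-transition from s8, s10, s12, s14, s15.
Union after reading 1: {s1, s2, s12}.
Now take the epsilon-closure:
From s2 via epsilon: add s11.
From s12 via epsilon: add s7.
From s7 via epsilon: add s14.
From s11 via epsilon: add s5, s8.
From s14 via epsilon: add s9, s10.
No new states can be added; the closed set is {s1, s2, s5, s7, s8, s9, s10, s11, s12, s14}.

{s1, s2, s5, s7, s8, s9, s10, s11, s12, s14}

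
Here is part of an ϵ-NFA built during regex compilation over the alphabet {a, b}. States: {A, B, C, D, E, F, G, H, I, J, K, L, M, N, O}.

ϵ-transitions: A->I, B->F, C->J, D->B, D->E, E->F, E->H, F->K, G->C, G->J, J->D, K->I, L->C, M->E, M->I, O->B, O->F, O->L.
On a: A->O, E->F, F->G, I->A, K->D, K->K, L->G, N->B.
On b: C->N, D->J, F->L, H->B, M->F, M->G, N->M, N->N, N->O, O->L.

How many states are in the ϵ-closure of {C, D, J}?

9

Start with {C, D, J}.
From D via ϵ: add B, E.
From B via ϵ: add F.
From E via ϵ: add H.
From F via ϵ: add K.
From K via ϵ: add I.
ϵ-closure = {B, C, D, E, F, H, I, J, K}, which has 9 states.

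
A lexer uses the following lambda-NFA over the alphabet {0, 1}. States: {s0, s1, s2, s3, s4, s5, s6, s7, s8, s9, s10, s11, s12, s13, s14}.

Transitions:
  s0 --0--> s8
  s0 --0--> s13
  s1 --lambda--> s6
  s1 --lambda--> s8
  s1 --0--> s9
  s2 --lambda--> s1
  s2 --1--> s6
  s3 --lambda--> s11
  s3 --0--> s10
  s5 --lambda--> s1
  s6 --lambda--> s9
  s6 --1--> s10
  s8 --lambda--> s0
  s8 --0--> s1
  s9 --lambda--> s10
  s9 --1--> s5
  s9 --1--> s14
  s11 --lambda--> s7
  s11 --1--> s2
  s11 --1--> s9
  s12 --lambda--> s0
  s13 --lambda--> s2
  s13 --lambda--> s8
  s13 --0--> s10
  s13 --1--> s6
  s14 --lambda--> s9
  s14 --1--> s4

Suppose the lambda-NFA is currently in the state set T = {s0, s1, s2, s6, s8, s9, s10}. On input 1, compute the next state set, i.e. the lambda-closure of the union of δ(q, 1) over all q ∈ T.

s2 on 1 → {s6}.
s6 on 1 → {s10}.
s9 on 1 → {s5, s14}.
No 1-transition from s0, s1, s8, s10.
Union after reading 1: {s5, s6, s10, s14}.
Now take the lambda-closure:
From s5 via lambda: add s1.
From s6 via lambda: add s9.
From s1 via lambda: add s8.
From s8 via lambda: add s0.
No new states can be added; the closed set is {s0, s1, s5, s6, s8, s9, s10, s14}.

{s0, s1, s5, s6, s8, s9, s10, s14}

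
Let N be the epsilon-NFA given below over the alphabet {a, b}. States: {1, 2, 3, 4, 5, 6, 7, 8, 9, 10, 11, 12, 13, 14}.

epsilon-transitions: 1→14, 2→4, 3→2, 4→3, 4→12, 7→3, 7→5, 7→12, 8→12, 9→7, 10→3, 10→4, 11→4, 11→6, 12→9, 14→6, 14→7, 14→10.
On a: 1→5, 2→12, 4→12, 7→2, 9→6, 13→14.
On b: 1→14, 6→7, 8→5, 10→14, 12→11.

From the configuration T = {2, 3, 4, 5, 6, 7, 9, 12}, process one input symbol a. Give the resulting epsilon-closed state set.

{2, 3, 4, 5, 6, 7, 9, 12}

2 on a → {12}.
4 on a → {12}.
7 on a → {2}.
9 on a → {6}.
No a-transition from 3, 5, 6, 12.
Union after reading a: {2, 6, 12}.
Now take the epsilon-closure:
From 2 via epsilon: add 4.
From 12 via epsilon: add 9.
From 4 via epsilon: add 3.
From 9 via epsilon: add 7.
From 7 via epsilon: add 5.
No new states can be added; the closed set is {2, 3, 4, 5, 6, 7, 9, 12}.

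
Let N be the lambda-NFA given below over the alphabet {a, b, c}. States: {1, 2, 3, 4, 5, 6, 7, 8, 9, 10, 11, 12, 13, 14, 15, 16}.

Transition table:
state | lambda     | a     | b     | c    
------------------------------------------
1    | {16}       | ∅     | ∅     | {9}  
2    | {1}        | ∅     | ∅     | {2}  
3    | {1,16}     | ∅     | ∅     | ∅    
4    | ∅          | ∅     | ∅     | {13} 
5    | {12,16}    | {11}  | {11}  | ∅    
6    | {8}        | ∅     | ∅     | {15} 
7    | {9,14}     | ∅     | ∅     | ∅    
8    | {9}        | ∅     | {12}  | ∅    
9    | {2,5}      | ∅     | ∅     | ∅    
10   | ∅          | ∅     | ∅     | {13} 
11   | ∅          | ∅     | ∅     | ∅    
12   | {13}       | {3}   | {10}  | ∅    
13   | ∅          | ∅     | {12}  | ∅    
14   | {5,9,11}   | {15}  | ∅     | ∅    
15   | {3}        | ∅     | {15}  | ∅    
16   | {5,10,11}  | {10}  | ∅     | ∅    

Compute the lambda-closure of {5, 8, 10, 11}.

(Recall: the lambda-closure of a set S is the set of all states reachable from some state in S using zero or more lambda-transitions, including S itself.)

{1, 2, 5, 8, 9, 10, 11, 12, 13, 16}

Start with {5, 8, 10, 11}.
From 5 via lambda: add 12, 16.
From 8 via lambda: add 9.
From 9 via lambda: add 2.
From 12 via lambda: add 13.
From 2 via lambda: add 1.
No new states can be added; the closed set is {1, 2, 5, 8, 9, 10, 11, 12, 13, 16}.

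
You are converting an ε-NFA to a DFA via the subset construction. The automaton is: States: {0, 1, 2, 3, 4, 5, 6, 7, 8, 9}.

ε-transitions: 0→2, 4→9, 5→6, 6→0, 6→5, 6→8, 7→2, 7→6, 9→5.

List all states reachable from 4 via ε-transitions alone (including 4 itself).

{0, 2, 4, 5, 6, 8, 9}

Start with {4}.
From 4 via ε: add 9.
From 9 via ε: add 5.
From 5 via ε: add 6.
From 6 via ε: add 0, 8.
From 0 via ε: add 2.
No new states can be added; the closed set is {0, 2, 4, 5, 6, 8, 9}.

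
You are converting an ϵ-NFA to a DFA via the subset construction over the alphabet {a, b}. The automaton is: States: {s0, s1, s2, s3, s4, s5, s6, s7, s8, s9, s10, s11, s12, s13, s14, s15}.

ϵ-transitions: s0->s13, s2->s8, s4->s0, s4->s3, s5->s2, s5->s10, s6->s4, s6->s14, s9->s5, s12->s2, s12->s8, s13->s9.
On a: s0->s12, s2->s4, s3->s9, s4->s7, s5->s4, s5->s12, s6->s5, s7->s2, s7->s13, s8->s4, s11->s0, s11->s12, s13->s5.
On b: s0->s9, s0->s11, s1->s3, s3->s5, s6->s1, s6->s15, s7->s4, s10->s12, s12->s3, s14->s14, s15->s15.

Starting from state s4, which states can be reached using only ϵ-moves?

Start with {s4}.
From s4 via ϵ: add s0, s3.
From s0 via ϵ: add s13.
From s13 via ϵ: add s9.
From s9 via ϵ: add s5.
From s5 via ϵ: add s2, s10.
From s2 via ϵ: add s8.
No new states can be added; the closed set is {s0, s2, s3, s4, s5, s8, s9, s10, s13}.

{s0, s2, s3, s4, s5, s8, s9, s10, s13}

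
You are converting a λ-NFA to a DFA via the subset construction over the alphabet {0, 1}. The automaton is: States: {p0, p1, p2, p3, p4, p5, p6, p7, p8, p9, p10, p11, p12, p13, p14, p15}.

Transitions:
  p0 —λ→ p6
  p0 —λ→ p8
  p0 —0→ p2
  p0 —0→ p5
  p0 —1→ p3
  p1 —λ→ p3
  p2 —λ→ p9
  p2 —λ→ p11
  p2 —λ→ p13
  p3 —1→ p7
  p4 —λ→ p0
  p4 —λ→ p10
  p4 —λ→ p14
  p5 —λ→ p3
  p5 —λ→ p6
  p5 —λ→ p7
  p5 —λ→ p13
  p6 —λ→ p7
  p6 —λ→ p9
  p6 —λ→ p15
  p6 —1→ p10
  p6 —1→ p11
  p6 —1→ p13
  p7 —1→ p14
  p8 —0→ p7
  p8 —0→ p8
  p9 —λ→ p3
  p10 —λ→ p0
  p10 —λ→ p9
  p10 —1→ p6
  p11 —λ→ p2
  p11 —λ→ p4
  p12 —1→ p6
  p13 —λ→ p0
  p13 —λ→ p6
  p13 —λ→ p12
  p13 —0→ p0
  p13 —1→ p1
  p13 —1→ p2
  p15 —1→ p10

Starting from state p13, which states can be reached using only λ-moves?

Start with {p13}.
From p13 via λ: add p0, p6, p12.
From p0 via λ: add p8.
From p6 via λ: add p7, p9, p15.
From p9 via λ: add p3.
No new states can be added; the closed set is {p0, p3, p6, p7, p8, p9, p12, p13, p15}.

{p0, p3, p6, p7, p8, p9, p12, p13, p15}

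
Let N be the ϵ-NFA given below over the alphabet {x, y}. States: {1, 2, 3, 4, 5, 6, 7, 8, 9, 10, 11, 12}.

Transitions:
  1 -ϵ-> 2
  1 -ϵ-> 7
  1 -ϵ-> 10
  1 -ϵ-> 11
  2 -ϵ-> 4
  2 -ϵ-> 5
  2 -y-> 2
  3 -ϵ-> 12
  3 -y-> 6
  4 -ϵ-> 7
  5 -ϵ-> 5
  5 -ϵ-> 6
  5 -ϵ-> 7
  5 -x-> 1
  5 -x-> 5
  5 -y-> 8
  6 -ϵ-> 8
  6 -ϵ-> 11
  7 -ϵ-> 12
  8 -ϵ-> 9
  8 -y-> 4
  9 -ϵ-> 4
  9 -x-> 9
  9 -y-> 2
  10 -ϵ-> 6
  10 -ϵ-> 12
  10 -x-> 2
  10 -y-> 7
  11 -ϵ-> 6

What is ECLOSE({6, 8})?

{4, 6, 7, 8, 9, 11, 12}

Start with {6, 8}.
From 6 via ϵ: add 11.
From 8 via ϵ: add 9.
From 9 via ϵ: add 4.
From 4 via ϵ: add 7.
From 7 via ϵ: add 12.
No new states can be added; the closed set is {4, 6, 7, 8, 9, 11, 12}.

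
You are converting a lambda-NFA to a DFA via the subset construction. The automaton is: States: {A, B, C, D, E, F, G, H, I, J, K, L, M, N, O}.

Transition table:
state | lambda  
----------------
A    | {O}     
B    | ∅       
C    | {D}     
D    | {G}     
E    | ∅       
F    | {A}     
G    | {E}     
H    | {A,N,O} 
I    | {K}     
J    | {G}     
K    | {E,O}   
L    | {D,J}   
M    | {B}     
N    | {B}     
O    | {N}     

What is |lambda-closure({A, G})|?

6

Start with {A, G}.
From A via lambda: add O.
From G via lambda: add E.
From O via lambda: add N.
From N via lambda: add B.
lambda-closure = {A, B, E, G, N, O}, which has 6 states.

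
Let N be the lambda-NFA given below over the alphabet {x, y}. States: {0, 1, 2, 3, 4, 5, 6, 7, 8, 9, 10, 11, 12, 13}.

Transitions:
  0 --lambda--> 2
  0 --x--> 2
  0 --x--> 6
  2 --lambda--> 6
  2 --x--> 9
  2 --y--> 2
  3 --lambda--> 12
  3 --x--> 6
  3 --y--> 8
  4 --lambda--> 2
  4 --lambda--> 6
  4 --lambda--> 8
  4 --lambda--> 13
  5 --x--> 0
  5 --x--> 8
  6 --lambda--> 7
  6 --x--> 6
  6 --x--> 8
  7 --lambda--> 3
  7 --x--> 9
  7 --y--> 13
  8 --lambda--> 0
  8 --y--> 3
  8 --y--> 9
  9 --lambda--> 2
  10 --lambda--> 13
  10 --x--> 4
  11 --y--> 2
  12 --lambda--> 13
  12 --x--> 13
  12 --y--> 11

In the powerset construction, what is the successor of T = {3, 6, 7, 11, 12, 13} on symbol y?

3 on y → {8}.
7 on y → {13}.
11 on y → {2}.
12 on y → {11}.
No y-transition from 6, 13.
Union after reading y: {2, 8, 11, 13}.
Now take the lambda-closure:
From 2 via lambda: add 6.
From 8 via lambda: add 0.
From 6 via lambda: add 7.
From 7 via lambda: add 3.
From 3 via lambda: add 12.
No new states can be added; the closed set is {0, 2, 3, 6, 7, 8, 11, 12, 13}.

{0, 2, 3, 6, 7, 8, 11, 12, 13}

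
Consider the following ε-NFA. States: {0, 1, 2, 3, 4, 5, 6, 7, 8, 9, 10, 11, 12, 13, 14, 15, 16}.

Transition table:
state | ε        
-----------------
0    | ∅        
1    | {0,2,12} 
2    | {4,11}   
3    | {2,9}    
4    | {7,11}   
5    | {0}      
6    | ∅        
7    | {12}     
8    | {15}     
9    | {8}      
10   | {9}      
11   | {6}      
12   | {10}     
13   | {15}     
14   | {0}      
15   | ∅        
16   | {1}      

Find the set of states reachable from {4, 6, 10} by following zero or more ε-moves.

Start with {4, 6, 10}.
From 4 via ε: add 7, 11.
From 10 via ε: add 9.
From 7 via ε: add 12.
From 9 via ε: add 8.
From 8 via ε: add 15.
No new states can be added; the closed set is {4, 6, 7, 8, 9, 10, 11, 12, 15}.

{4, 6, 7, 8, 9, 10, 11, 12, 15}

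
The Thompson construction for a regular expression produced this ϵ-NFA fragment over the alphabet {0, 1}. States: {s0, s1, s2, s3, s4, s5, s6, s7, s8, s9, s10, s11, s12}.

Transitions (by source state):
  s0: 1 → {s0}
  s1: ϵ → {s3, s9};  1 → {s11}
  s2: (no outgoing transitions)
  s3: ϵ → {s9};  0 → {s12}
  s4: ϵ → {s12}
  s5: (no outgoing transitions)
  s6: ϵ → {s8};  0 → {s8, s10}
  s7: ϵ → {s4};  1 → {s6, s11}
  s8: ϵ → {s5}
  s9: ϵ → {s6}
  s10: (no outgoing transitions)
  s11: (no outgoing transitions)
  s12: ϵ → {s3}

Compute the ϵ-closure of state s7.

Start with {s7}.
From s7 via ϵ: add s4.
From s4 via ϵ: add s12.
From s12 via ϵ: add s3.
From s3 via ϵ: add s9.
From s9 via ϵ: add s6.
From s6 via ϵ: add s8.
From s8 via ϵ: add s5.
No new states can be added; the closed set is {s3, s4, s5, s6, s7, s8, s9, s12}.

{s3, s4, s5, s6, s7, s8, s9, s12}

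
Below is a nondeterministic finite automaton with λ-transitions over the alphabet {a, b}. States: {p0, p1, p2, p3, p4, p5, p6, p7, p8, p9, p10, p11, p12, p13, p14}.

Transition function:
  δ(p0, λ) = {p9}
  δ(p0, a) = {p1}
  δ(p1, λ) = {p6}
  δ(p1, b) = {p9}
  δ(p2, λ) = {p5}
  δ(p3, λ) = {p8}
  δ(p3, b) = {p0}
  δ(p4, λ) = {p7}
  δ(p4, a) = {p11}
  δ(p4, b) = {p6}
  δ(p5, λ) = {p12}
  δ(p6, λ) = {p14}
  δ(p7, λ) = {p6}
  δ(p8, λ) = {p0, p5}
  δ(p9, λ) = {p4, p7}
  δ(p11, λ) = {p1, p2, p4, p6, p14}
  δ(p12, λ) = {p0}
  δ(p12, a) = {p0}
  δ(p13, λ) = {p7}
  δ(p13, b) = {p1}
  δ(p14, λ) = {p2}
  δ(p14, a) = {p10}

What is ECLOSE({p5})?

Start with {p5}.
From p5 via λ: add p12.
From p12 via λ: add p0.
From p0 via λ: add p9.
From p9 via λ: add p4, p7.
From p7 via λ: add p6.
From p6 via λ: add p14.
From p14 via λ: add p2.
No new states can be added; the closed set is {p0, p2, p4, p5, p6, p7, p9, p12, p14}.

{p0, p2, p4, p5, p6, p7, p9, p12, p14}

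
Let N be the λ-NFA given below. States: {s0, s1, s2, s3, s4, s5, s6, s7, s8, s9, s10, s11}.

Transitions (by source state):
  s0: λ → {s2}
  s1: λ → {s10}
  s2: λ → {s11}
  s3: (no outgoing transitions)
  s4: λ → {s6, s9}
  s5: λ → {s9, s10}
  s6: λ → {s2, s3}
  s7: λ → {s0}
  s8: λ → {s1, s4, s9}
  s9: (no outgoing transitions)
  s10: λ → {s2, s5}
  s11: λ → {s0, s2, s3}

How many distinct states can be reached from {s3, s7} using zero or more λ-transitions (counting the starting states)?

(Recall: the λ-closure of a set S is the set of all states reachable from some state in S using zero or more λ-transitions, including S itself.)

Start with {s3, s7}.
From s7 via λ: add s0.
From s0 via λ: add s2.
From s2 via λ: add s11.
λ-closure = {s0, s2, s3, s7, s11}, which has 5 states.

5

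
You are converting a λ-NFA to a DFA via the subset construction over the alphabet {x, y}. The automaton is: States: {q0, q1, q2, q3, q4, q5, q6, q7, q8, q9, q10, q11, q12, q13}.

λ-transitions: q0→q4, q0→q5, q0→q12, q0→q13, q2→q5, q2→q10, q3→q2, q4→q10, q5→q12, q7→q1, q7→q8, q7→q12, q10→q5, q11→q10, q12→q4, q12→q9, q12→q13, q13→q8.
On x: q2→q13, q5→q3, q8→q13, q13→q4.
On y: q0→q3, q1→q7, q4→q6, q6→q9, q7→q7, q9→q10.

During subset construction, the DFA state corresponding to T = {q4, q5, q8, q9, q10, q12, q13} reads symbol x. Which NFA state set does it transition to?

{q2, q3, q4, q5, q8, q9, q10, q12, q13}

q5 on x → {q3}.
q8 on x → {q13}.
q13 on x → {q4}.
No x-transition from q4, q9, q10, q12.
Union after reading x: {q3, q4, q13}.
Now take the λ-closure:
From q3 via λ: add q2.
From q4 via λ: add q10.
From q13 via λ: add q8.
From q2 via λ: add q5.
From q5 via λ: add q12.
From q12 via λ: add q9.
No new states can be added; the closed set is {q2, q3, q4, q5, q8, q9, q10, q12, q13}.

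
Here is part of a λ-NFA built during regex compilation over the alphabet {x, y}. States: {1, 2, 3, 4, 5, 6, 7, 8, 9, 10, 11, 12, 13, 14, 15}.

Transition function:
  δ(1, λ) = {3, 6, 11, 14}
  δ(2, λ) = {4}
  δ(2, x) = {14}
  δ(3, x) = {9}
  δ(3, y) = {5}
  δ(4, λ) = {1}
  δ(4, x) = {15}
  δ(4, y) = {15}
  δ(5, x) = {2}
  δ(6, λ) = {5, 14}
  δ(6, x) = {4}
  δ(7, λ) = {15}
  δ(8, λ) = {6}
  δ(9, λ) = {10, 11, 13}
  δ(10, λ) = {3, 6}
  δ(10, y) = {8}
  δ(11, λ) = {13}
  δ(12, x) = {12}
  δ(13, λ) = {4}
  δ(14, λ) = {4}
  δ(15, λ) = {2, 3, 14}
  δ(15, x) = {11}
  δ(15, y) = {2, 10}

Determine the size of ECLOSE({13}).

Start with {13}.
From 13 via λ: add 4.
From 4 via λ: add 1.
From 1 via λ: add 3, 6, 11, 14.
From 6 via λ: add 5.
λ-closure = {1, 3, 4, 5, 6, 11, 13, 14}, which has 8 states.

8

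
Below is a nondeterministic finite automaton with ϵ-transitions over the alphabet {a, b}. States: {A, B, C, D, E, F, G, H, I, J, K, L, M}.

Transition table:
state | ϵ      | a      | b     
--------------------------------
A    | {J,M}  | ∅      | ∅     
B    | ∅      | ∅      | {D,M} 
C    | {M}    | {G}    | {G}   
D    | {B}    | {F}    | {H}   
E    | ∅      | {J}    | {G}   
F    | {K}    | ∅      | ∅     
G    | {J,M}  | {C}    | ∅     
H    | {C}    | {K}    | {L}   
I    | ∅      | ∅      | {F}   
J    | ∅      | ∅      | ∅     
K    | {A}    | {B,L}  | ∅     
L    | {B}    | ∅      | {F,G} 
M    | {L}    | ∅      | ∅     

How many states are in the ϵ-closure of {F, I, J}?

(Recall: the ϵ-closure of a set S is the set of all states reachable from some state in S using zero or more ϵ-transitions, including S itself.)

8

Start with {F, I, J}.
From F via ϵ: add K.
From K via ϵ: add A.
From A via ϵ: add M.
From M via ϵ: add L.
From L via ϵ: add B.
ϵ-closure = {A, B, F, I, J, K, L, M}, which has 8 states.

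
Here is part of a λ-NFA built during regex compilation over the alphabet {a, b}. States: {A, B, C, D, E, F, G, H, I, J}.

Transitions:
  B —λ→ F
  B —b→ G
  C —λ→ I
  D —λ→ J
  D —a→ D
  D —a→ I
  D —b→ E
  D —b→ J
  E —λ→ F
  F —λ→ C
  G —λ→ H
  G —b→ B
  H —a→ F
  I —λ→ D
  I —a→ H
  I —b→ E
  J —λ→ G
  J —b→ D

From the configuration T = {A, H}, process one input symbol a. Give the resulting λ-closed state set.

{C, D, F, G, H, I, J}

H on a → {F}.
No a-transition from A.
Union after reading a: {F}.
Now take the λ-closure:
From F via λ: add C.
From C via λ: add I.
From I via λ: add D.
From D via λ: add J.
From J via λ: add G.
From G via λ: add H.
No new states can be added; the closed set is {C, D, F, G, H, I, J}.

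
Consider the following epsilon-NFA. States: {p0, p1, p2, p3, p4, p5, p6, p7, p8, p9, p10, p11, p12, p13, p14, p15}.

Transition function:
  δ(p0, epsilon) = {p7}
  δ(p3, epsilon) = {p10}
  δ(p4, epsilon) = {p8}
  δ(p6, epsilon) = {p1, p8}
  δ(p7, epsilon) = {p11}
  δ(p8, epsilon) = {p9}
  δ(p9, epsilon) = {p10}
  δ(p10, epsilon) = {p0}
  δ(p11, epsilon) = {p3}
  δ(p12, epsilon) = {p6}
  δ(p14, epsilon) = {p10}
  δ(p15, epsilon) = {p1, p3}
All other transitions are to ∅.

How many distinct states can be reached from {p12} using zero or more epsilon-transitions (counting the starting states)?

Start with {p12}.
From p12 via epsilon: add p6.
From p6 via epsilon: add p1, p8.
From p8 via epsilon: add p9.
From p9 via epsilon: add p10.
From p10 via epsilon: add p0.
From p0 via epsilon: add p7.
From p7 via epsilon: add p11.
From p11 via epsilon: add p3.
epsilon-closure = {p0, p1, p3, p6, p7, p8, p9, p10, p11, p12}, which has 10 states.

10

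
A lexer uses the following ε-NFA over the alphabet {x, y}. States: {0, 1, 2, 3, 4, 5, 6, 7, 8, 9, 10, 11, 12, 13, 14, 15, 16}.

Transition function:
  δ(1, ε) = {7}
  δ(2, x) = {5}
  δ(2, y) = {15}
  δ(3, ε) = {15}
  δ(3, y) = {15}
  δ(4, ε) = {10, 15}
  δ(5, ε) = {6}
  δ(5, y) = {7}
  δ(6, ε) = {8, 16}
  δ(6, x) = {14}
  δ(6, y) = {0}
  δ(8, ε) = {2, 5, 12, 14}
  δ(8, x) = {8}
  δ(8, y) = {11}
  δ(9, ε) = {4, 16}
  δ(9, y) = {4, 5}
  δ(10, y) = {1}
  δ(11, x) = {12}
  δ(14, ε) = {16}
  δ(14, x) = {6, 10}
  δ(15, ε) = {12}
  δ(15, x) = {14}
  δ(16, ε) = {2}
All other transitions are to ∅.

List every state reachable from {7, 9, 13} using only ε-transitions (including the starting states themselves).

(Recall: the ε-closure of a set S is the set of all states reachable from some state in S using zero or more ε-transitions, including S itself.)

{2, 4, 7, 9, 10, 12, 13, 15, 16}

Start with {7, 9, 13}.
From 9 via ε: add 4, 16.
From 4 via ε: add 10, 15.
From 16 via ε: add 2.
From 15 via ε: add 12.
No new states can be added; the closed set is {2, 4, 7, 9, 10, 12, 13, 15, 16}.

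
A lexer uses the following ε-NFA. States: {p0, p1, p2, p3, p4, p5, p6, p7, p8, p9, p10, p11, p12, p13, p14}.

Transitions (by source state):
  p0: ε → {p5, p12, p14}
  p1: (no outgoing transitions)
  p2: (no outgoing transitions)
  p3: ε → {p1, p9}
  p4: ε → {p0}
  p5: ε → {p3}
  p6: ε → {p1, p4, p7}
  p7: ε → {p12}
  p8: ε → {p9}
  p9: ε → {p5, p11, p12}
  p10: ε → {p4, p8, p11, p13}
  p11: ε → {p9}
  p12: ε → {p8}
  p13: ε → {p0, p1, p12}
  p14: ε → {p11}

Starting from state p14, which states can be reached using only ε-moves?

Start with {p14}.
From p14 via ε: add p11.
From p11 via ε: add p9.
From p9 via ε: add p5, p12.
From p5 via ε: add p3.
From p12 via ε: add p8.
From p3 via ε: add p1.
No new states can be added; the closed set is {p1, p3, p5, p8, p9, p11, p12, p14}.

{p1, p3, p5, p8, p9, p11, p12, p14}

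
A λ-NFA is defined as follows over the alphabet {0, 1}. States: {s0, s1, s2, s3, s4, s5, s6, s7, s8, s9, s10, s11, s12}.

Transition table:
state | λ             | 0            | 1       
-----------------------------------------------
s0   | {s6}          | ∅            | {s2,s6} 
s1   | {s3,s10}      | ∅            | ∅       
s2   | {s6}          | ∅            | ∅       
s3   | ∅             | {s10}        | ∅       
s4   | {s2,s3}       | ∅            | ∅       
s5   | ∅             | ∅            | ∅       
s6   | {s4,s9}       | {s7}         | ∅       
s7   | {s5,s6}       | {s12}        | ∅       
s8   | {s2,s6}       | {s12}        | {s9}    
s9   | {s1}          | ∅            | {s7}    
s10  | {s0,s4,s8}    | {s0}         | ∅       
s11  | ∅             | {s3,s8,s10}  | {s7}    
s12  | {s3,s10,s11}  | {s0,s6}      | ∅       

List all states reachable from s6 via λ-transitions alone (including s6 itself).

Start with {s6}.
From s6 via λ: add s4, s9.
From s4 via λ: add s2, s3.
From s9 via λ: add s1.
From s1 via λ: add s10.
From s10 via λ: add s0, s8.
No new states can be added; the closed set is {s0, s1, s2, s3, s4, s6, s8, s9, s10}.

{s0, s1, s2, s3, s4, s6, s8, s9, s10}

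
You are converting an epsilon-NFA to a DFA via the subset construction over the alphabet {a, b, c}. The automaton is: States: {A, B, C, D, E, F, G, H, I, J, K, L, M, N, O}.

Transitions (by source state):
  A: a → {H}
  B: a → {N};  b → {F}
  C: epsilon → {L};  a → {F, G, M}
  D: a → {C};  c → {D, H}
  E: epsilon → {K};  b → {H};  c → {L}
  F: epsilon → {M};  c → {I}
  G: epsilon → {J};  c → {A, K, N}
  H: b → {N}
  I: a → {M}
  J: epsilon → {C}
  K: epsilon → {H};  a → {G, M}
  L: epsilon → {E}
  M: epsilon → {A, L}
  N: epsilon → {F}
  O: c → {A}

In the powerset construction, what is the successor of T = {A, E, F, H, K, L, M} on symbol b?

{A, E, F, H, K, L, M, N}

E on b → {H}.
H on b → {N}.
No b-transition from A, F, K, L, M.
Union after reading b: {H, N}.
Now take the epsilon-closure:
From N via epsilon: add F.
From F via epsilon: add M.
From M via epsilon: add A, L.
From L via epsilon: add E.
From E via epsilon: add K.
No new states can be added; the closed set is {A, E, F, H, K, L, M, N}.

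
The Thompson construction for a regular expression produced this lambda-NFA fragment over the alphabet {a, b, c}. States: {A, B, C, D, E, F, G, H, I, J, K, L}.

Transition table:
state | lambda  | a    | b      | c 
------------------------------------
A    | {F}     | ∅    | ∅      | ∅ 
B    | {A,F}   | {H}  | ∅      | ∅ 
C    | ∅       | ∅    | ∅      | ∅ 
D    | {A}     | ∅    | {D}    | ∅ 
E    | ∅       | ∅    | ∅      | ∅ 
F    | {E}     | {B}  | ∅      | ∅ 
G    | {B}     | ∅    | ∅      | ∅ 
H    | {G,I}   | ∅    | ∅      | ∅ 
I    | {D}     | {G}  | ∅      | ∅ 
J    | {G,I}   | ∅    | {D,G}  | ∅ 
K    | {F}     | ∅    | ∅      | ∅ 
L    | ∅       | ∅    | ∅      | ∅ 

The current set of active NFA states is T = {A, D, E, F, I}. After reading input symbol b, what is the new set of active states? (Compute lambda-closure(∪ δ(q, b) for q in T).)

D on b → {D}.
No b-transition from A, E, F, I.
Union after reading b: {D}.
Now take the lambda-closure:
From D via lambda: add A.
From A via lambda: add F.
From F via lambda: add E.
No new states can be added; the closed set is {A, D, E, F}.

{A, D, E, F}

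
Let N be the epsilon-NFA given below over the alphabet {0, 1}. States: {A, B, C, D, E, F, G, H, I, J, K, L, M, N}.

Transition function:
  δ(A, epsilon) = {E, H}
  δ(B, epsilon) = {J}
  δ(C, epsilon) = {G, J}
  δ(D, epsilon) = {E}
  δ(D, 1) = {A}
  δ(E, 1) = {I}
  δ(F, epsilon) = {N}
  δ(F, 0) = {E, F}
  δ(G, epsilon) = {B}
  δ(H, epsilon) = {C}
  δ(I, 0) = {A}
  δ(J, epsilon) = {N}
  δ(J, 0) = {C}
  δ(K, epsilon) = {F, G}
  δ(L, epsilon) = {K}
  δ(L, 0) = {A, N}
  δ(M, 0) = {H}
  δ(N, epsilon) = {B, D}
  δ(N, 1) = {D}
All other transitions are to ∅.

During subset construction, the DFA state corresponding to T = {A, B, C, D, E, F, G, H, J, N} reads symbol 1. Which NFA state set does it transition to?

{A, B, C, D, E, G, H, I, J, N}

D on 1 → {A}.
E on 1 → {I}.
N on 1 → {D}.
No 1-transition from A, B, C, F, G, H, J.
Union after reading 1: {A, D, I}.
Now take the epsilon-closure:
From A via epsilon: add E, H.
From H via epsilon: add C.
From C via epsilon: add G, J.
From G via epsilon: add B.
From J via epsilon: add N.
No new states can be added; the closed set is {A, B, C, D, E, G, H, I, J, N}.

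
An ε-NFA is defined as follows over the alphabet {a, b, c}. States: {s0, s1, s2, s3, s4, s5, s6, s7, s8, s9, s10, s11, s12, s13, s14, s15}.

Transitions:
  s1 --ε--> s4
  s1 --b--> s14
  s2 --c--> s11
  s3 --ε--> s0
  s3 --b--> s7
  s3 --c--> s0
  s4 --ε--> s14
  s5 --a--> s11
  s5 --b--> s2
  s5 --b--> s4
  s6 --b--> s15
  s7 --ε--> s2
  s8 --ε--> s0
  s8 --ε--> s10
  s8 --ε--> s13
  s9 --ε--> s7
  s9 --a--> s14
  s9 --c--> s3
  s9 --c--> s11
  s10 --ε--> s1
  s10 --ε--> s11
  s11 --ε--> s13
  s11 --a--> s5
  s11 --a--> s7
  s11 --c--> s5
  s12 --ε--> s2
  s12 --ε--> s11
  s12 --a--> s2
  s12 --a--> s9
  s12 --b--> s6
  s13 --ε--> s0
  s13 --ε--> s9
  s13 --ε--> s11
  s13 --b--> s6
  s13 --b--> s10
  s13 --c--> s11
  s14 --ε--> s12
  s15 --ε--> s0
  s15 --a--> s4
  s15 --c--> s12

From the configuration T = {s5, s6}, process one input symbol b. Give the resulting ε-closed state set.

s5 on b → {s2, s4}.
s6 on b → {s15}.
Union after reading b: {s2, s4, s15}.
Now take the ε-closure:
From s4 via ε: add s14.
From s15 via ε: add s0.
From s14 via ε: add s12.
From s12 via ε: add s11.
From s11 via ε: add s13.
From s13 via ε: add s9.
From s9 via ε: add s7.
No new states can be added; the closed set is {s0, s2, s4, s7, s9, s11, s12, s13, s14, s15}.

{s0, s2, s4, s7, s9, s11, s12, s13, s14, s15}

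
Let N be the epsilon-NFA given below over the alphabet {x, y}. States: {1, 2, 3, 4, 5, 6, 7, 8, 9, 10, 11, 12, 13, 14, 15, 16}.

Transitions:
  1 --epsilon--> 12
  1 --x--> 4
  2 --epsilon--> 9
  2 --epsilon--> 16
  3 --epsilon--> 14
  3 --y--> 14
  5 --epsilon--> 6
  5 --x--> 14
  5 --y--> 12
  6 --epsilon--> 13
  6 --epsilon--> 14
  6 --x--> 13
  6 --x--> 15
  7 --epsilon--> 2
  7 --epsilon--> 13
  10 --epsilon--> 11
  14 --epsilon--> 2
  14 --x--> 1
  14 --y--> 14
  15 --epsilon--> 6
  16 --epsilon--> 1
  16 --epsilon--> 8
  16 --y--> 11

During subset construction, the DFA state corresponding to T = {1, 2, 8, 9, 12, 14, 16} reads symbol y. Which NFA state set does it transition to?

{1, 2, 8, 9, 11, 12, 14, 16}

14 on y → {14}.
16 on y → {11}.
No y-transition from 1, 2, 8, 9, 12.
Union after reading y: {11, 14}.
Now take the epsilon-closure:
From 14 via epsilon: add 2.
From 2 via epsilon: add 9, 16.
From 16 via epsilon: add 1, 8.
From 1 via epsilon: add 12.
No new states can be added; the closed set is {1, 2, 8, 9, 11, 12, 14, 16}.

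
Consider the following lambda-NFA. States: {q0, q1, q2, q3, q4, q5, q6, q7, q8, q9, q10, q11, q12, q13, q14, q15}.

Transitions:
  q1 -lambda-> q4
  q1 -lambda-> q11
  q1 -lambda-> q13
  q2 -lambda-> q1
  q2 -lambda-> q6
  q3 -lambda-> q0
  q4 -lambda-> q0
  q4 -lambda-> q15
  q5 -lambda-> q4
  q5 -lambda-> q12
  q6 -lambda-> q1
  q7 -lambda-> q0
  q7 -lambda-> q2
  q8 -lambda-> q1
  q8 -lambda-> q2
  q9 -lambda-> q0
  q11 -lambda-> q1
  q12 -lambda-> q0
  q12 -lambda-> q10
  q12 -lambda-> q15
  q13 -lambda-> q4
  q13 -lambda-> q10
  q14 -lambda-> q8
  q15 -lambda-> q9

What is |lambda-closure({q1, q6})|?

9

Start with {q1, q6}.
From q1 via lambda: add q4, q11, q13.
From q4 via lambda: add q0, q15.
From q13 via lambda: add q10.
From q15 via lambda: add q9.
lambda-closure = {q0, q1, q4, q6, q9, q10, q11, q13, q15}, which has 9 states.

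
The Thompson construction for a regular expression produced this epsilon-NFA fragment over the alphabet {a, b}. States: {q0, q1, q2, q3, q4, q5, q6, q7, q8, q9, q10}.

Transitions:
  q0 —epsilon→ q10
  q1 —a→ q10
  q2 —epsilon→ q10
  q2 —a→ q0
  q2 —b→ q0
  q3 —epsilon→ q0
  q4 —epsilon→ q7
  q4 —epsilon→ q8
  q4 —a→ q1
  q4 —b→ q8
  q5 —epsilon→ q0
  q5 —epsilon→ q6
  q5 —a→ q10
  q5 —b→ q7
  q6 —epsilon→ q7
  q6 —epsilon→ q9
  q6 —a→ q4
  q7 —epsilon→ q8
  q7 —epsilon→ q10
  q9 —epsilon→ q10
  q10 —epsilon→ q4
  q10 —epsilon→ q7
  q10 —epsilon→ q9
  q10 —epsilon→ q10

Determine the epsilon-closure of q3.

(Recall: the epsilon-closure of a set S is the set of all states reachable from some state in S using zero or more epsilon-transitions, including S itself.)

Start with {q3}.
From q3 via epsilon: add q0.
From q0 via epsilon: add q10.
From q10 via epsilon: add q4, q7, q9.
From q4 via epsilon: add q8.
No new states can be added; the closed set is {q0, q3, q4, q7, q8, q9, q10}.

{q0, q3, q4, q7, q8, q9, q10}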